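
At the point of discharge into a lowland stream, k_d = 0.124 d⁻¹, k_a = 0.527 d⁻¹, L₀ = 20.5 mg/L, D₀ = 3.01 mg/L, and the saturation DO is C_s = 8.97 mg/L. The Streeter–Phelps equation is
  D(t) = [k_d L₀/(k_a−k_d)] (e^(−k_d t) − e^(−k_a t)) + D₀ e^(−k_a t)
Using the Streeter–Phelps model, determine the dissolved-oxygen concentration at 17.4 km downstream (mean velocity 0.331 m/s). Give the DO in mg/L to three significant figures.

DO ≈ 5.51 mg/L

Travel time t = x/v = 17.4 km / (0.331 m/s) = 17400 m / 0.331 m/s = 52570 s = 0.6084 d.
k_d L₀/(k_a−k_d) = 0.124×20.5/(0.527−0.124) = 2.542/0.4030 = 6.308 mg/L.
e^(−k_d t) = e^(−0.124×0.6084) = 0.9273; e^(−k_a t) = e^(−0.527×0.6084) = 0.7257.
D = 6.308 × (0.9273 − 0.7257) + 3.01 × 0.7257 = 1.272 + 2.184 = 3.456 mg/L.
DO = C_s − D = 8.97 − 3.456 = 5.514 mg/L.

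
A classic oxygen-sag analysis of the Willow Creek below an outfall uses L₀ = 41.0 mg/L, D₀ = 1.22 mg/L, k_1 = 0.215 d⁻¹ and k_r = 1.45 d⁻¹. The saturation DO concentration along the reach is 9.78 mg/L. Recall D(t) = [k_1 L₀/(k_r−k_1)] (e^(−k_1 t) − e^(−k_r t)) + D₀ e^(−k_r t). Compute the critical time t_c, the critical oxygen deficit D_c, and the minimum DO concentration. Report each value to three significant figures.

t_c ≈ 1.39 d; D_c ≈ 4.51 mg/L; min DO ≈ 5.27 mg/L

t_c = [1/(k_r−k_1)] ln[(k_r/k_1)(1 − D₀(k_r−k_1)/(k_1 L₀))]
= [1/(1.45−0.215)] ln[(1.45/0.215)(1 − 1.22×1.235/(0.215×41.0))]
= (1/1.235) ln[6.744 × 0.8291] = 0.8097 × ln(5.591) = 0.8097 × 1.721 = 1.394 d.
D_c = (k_1/k_r) L₀ e^(−k_1 t_c) = (0.215/1.45) × 41.0 × e^(−0.215×1.394) = 0.1483 × 41.0 × 0.7411 = 4.505 mg/L.
Minimum DO = C_s − D_c = 9.78 − 4.505 = 5.275 mg/L.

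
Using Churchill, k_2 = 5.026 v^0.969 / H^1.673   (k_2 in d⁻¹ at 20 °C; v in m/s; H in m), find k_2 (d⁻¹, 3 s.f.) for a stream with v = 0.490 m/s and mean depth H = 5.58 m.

k_2 = 5.026 × 0.490^0.969 / 5.58^1.673 = 5.026 × 0.5010 / 17.75 = 0.1419 d⁻¹.

k_2 ≈ 0.142 d⁻¹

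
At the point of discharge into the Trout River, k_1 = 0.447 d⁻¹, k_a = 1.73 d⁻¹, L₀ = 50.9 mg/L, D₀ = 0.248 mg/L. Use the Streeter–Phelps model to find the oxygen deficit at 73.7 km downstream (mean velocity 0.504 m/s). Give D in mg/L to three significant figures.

Travel time t = x/v = 73.7 km / (0.504 m/s) = 73700 m / 0.504 m/s = 146200 s = 1.692 d.
k_1 L₀/(k_a−k_1) = 0.447×50.9/(1.73−0.447) = 22.75/1.283 = 17.73 mg/L.
e^(−k_1 t) = e^(−0.447×1.692) = 0.4693; e^(−k_a t) = e^(−1.73×1.692) = 0.05350.
D = 17.73 × (0.4693 − 0.05350) + 0.248 × 0.05350 = 7.373 + 0.01327 = 7.387 mg/L.

D ≈ 7.39 mg/L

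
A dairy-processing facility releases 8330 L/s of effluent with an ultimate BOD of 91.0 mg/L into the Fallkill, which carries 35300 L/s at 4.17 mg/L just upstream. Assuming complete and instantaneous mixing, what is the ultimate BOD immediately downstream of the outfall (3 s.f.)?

20.7 mg/L

Flow-weighted mixing: C = (Q_r C_r + Q_w C_w)/(Q_r + Q_w)
= (35300×4.17 + 8330×91.0)/(35300 + 8330) = 905200/43630 = 20.75 mg/L.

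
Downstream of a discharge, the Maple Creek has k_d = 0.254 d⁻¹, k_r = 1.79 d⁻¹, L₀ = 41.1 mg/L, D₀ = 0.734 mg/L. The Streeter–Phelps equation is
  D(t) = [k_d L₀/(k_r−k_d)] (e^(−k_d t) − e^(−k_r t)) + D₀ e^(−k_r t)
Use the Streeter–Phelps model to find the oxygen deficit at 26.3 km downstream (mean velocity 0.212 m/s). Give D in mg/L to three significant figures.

D ≈ 4.26 mg/L

Travel time t = x/v = 26.3 km / (0.212 m/s) = 26300 m / 0.212 m/s = 124100 s = 1.436 d.
k_d L₀/(k_r−k_d) = 0.254×41.1/(1.79−0.254) = 10.44/1.536 = 6.796 mg/L.
e^(−k_d t) = e^(−0.254×1.436) = 0.6944; e^(−k_r t) = e^(−1.79×1.436) = 0.07652.
D = 6.796 × (0.6944 − 0.07652) + 0.734 × 0.07652 = 4.199 + 0.05617 = 4.256 mg/L.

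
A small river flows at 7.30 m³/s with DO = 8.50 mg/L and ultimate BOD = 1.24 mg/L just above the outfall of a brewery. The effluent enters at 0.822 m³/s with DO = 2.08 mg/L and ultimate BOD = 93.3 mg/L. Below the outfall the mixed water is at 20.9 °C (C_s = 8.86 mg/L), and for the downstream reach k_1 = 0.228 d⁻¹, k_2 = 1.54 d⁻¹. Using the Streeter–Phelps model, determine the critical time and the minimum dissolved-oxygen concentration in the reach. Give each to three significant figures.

t_c ≈ 0.847 d; minimum DO ≈ 7.57 mg/L

Mixed DO = (7.30×8.50 + 0.822×2.08)/(7.30+0.822) = 63.76/8.122 = 7.850 mg/L.
Mixed L₀ = (7.30×1.24 + 0.822×93.3)/(8.122) = 85.74/8.122 = 10.56 mg/L.
Initial deficit D₀ = C_s − DO₀ = 8.86 − 7.850 = 1.010 mg/L.
t_c = (1/1.312) ln[(1.54/0.228)(1 − 1.010×1.312/(0.228×10.56))] = 0.7622 × ln(3.037) = 0.8467 d.
D_c = (0.228/1.54) × 10.56 × e^(−0.228×0.8467) = 0.1481 × 10.56 × 0.8244 = 1.289 mg/L.
Minimum DO = 8.86 − 1.289 = 7.571 mg/L.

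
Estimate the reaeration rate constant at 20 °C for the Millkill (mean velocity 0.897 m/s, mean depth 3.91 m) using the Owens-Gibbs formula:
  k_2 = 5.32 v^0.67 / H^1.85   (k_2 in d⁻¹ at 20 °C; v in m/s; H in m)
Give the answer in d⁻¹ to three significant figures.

k_2 = 5.32 × 0.897^0.67 / 3.91^1.85 = 5.32 × 0.9298 / 12.46 = 0.3970 d⁻¹.

k_2 ≈ 0.397 d⁻¹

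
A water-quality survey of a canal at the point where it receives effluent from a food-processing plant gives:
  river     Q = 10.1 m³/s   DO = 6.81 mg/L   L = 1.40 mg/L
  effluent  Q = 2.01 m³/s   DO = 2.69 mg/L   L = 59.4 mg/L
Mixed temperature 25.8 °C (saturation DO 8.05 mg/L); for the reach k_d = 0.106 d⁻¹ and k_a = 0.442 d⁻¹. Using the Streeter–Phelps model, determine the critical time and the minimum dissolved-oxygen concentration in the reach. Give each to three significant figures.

Mixed DO = (10.1×6.81 + 2.01×2.69)/(10.1+2.01) = 74.19/12.11 = 6.126 mg/L.
Mixed L₀ = (10.1×1.40 + 2.01×59.4)/(12.11) = 133.5/12.11 = 11.03 mg/L.
Initial deficit D₀ = C_s − DO₀ = 8.05 − 6.126 = 1.924 mg/L.
t_c = (1/0.3360) ln[(0.442/0.106)(1 − 1.924×0.3360/(0.106×11.03))] = 2.976 × ln(1.864) = 1.853 d.
D_c = (0.106/0.442) × 11.03 × e^(−0.106×1.853) = 0.2398 × 11.03 × 0.8217 = 2.173 mg/L.
Minimum DO = 8.05 − 2.173 = 5.877 mg/L.

t_c ≈ 1.85 d; minimum DO ≈ 5.88 mg/L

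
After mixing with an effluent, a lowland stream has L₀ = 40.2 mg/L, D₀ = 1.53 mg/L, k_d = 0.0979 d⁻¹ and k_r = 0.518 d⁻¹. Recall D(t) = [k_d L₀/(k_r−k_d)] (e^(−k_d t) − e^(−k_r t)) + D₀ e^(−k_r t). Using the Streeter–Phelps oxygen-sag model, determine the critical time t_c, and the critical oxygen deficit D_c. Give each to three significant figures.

With k_r/k_d = 5.291 and 1 − D₀(k_r−k_d)/(k_d L₀) = 0.8367,
t_c = ln(5.291 × 0.8367) / (0.518 − 0.0979) = ln(4.427) / 0.4201 = 1.488/0.4201 = 3.541 d.
D_c = (k_d/k_r) L₀ e^(−k_d t_c) = (0.0979/0.518) × 40.2 × e^(−0.0979×3.541) = 0.1890 × 40.2 × 0.7070 = 5.372 mg/L.

t_c ≈ 3.54 d; D_c ≈ 5.37 mg/L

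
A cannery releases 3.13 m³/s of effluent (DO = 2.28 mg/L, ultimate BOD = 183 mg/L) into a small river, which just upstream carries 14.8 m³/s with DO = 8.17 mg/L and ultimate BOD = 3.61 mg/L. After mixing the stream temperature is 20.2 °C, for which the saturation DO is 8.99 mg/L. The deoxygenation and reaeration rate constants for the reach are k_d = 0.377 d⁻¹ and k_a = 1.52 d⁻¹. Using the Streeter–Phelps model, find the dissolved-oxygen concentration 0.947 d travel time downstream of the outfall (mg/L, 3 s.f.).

DO ≈ 3.22 mg/L

Mixed DO = (14.8×8.17 + 3.13×2.28)/(14.8+3.13) = 128.1/17.93 = 7.142 mg/L.
Mixed L₀ = (14.8×3.61 + 3.13×183)/(17.93) = 626.2/17.93 = 34.93 mg/L.
Initial deficit D₀ = C_s − DO₀ = 8.99 − 7.142 = 1.848 mg/L.
D(0.947) = [0.377×34.93/(1.52−0.377)](e^(−0.377×0.947) − e^(−1.52×0.947)) + 1.848 e^(−1.52×0.947)
= 11.52 × (0.6998 − 0.2371) + 1.848 × 0.2371 = 5.768 mg/L.
DO = 8.99 − 5.768 = 3.222 mg/L.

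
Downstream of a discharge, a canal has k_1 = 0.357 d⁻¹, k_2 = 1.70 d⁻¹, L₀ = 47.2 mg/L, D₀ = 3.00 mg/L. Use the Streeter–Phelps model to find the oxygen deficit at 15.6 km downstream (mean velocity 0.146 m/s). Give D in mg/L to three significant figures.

Travel time t = x/v = 15.6 km / (0.146 m/s) = 15600 m / 0.146 m/s = 106800 s = 1.237 d.
k_1 L₀/(k_2−k_1) = 0.357×47.2/(1.70−0.357) = 16.85/1.343 = 12.55 mg/L.
e^(−k_1 t) = e^(−0.357×1.237) = 0.6431; e^(−k_2 t) = e^(−1.70×1.237) = 0.1222.
D = 12.55 × (0.6431 − 0.1222) + 3.00 × 0.1222 = 6.536 + 0.3665 = 6.902 mg/L.

D ≈ 6.90 mg/L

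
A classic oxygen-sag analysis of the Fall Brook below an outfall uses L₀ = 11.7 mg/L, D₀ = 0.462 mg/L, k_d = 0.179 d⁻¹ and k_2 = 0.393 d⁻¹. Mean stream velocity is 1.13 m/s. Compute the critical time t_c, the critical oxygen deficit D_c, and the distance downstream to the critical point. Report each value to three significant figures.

t_c ≈ 3.45 d; D_c ≈ 2.87 mg/L; x_c ≈ 337 km

With k_2/k_d = 2.196 and 1 − D₀(k_2−k_d)/(k_d L₀) = 0.9528,
t_c = ln(2.196 × 0.9528) / (0.393 − 0.179) = ln(2.092) / 0.2140 = 0.7381/0.2140 = 3.449 d.
D_c = (k_d/k_2) L₀ e^(−k_d t_c) = (0.179/0.393) × 11.7 × e^(−0.179×3.449) = 0.4555 × 11.7 × 0.5394 = 2.874 mg/L.
x_c = v t_c = 1.13 m/s × 3.449 d × 86400 s/d = 336700 m ≈ 337 km.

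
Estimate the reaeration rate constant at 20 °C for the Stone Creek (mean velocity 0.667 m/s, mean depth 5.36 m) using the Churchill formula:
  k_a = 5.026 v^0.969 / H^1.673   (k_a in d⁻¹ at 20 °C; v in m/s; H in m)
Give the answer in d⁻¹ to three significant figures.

k_a = 5.026 × 0.667^0.969 / 5.36^1.673 = 5.026 × 0.6754 / 16.59 = 0.2046 d⁻¹.

k_a ≈ 0.205 d⁻¹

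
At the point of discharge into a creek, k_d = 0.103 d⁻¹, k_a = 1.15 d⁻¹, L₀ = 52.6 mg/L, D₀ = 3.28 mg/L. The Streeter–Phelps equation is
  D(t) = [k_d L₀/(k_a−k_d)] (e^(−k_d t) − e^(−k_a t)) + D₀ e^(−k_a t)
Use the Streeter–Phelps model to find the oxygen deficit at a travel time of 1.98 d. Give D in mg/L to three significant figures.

D ≈ 4.03 mg/L

k_d L₀/(k_a−k_d) = 0.103×52.6/(1.15−0.103) = 5.418/1.047 = 5.175 mg/L.
e^(−k_d t) = e^(−0.103×1.980) = 0.8155; e^(−k_a t) = e^(−1.15×1.980) = 0.1026.
D = 5.175 × (0.8155 − 0.1026) + 3.28 × 0.1026 = 3.689 + 0.3365 = 4.026 mg/L.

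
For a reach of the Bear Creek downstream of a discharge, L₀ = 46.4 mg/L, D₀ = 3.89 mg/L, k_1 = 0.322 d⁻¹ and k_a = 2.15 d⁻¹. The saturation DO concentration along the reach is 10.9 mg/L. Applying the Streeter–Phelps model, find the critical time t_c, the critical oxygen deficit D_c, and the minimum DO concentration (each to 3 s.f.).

t_c ≈ 0.685 d; D_c ≈ 5.57 mg/L; min DO ≈ 5.33 mg/L

With k_a/k_1 = 6.677 and 1 − D₀(k_a−k_1)/(k_1 L₀) = 0.5241,
t_c = ln(6.677 × 0.5241) / (2.15 − 0.322) = ln(3.499) / 1.828 = 1.253/1.828 = 0.6852 d.
D_c = (k_1/k_a) L₀ e^(−k_1 t_c) = (0.322/2.15) × 46.4 × e^(−0.322×0.6852) = 0.1498 × 46.4 × 0.8020 = 5.573 mg/L.
Minimum DO = C_s − D_c = 10.9 − 5.573 = 5.327 mg/L.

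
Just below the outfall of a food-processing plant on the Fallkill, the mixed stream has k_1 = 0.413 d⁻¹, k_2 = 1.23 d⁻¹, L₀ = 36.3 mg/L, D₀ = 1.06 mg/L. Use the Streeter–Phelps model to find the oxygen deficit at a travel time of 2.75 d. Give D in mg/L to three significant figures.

D ≈ 5.31 mg/L

k_1 L₀/(k_2−k_1) = 0.413×36.3/(1.23−0.413) = 14.99/0.8170 = 18.35 mg/L.
e^(−k_1 t) = e^(−0.413×2.750) = 0.3212; e^(−k_2 t) = e^(−1.23×2.750) = 0.03396.
D = 18.35 × (0.3212 − 0.03396) + 1.06 × 0.03396 = 5.270 + 0.03600 = 5.306 mg/L.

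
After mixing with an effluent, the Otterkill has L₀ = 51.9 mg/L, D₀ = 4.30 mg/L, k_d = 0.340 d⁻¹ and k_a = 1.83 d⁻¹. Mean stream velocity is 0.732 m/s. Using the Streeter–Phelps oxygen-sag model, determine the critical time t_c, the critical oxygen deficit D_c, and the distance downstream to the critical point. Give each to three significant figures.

t_c ≈ 0.827 d; D_c ≈ 7.28 mg/L; x_c ≈ 52.3 km

At the critical point dD/dt = 0, so k_d L₀ e^(−k_d t) = k_a D. Substituting D(t) from the Streeter–Phelps equation and solving for t gives
t_c = ln[(k_a/k_d)(1 − D₀(k_a−k_d)/(k_d L₀))] / (k_a−k_d).
Here k_a−k_d = 1.490 d⁻¹ and 1 − D₀(k_a−k_d)/(k_d L₀) = 1 − 4.30×1.490/(0.340×51.9) = 0.6369, so
t_c = ln(5.382 × 0.6369) / 1.490 = 1.232 / 1.490 = 0.8268 d.
L(t_c) = L₀ e^(−k_d t_c) = 51.9 × 0.7549 = 39.18 mg/L, and at the critical point k_a D_c = k_d L, so D_c = (0.340/1.83) × 39.18 = 7.280 mg/L.
x_c = v t_c = 0.732 m/s × 0.8268 d × 86400 s/d = 52290 m ≈ 52.3 km.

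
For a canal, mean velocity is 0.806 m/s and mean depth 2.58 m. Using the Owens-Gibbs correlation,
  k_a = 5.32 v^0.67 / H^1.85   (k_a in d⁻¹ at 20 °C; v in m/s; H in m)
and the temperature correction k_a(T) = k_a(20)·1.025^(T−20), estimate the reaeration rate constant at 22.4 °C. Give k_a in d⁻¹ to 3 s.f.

k_a ≈ 0.846 d⁻¹

k_a(20) = 5.32 × 0.806^0.67 / 2.58^1.85 = 5.32 × 0.8655 / 5.774 = 0.7974 d⁻¹.
k_a(22.4) = 0.7974 × 1.025^(22.4−20) = 0.7974 × 1.061 = 0.8461 d⁻¹.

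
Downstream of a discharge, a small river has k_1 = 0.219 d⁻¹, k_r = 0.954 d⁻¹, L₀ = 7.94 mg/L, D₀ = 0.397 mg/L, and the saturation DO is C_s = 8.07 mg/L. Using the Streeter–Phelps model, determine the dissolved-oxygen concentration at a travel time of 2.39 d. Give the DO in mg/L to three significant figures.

DO ≈ 6.87 mg/L

k_1 L₀/(k_r−k_1) = 0.219×7.94/(0.954−0.219) = 1.739/0.7350 = 2.366 mg/L.
e^(−k_1 t) = e^(−0.219×2.390) = 0.5925; e^(−k_r t) = e^(−0.954×2.390) = 0.1023.
D = 2.366 × (0.5925 − 0.1023) + 0.397 × 0.1023 = 1.160 + 0.04060 = 1.200 mg/L.
DO = C_s − D = 8.07 − 1.200 = 6.870 mg/L.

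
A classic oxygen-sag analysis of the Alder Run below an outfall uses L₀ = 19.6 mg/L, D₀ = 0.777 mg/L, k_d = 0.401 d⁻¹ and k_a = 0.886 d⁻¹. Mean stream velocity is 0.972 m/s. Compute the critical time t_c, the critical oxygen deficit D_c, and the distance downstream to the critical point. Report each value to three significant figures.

At the critical point dD/dt = 0, so k_d L₀ e^(−k_d t) = k_a D. Substituting D(t) from the Streeter–Phelps equation and solving for t gives
t_c = ln[(k_a/k_d)(1 − D₀(k_a−k_d)/(k_d L₀))] / (k_a−k_d).
Here k_a−k_d = 0.4850 d⁻¹ and 1 − D₀(k_a−k_d)/(k_d L₀) = 1 − 0.777×0.4850/(0.401×19.6) = 0.9521, so
t_c = ln(2.209 × 0.9521) / 0.4850 = 0.7436 / 0.4850 = 1.533 d.
L(t_c) = L₀ e^(−k_d t_c) = 19.6 × 0.5407 = 10.60 mg/L, and at the critical point k_a D_c = k_d L, so D_c = (0.401/0.886) × 10.60 = 4.797 mg/L.
x_c = v t_c = 0.972 m/s × 1.533 d × 86400 s/d = 128800 m ≈ 129 km.

t_c ≈ 1.53 d; D_c ≈ 4.80 mg/L; x_c ≈ 129 km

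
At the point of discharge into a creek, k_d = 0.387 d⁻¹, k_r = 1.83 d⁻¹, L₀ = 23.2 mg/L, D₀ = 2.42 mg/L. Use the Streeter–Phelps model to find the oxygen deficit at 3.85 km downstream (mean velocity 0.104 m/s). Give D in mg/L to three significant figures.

D ≈ 3.54 mg/L

Travel time t = x/v = 3.85 km / (0.104 m/s) = 3850 m / 0.104 m/s = 37020 s = 0.4285 d.
k_d L₀/(k_r−k_d) = 0.387×23.2/(1.83−0.387) = 8.978/1.443 = 6.222 mg/L.
e^(−k_d t) = e^(−0.387×0.4285) = 0.8472; e^(−k_r t) = e^(−1.83×0.4285) = 0.4565.
D = 6.222 × (0.8472 − 0.4565) + 2.42 × 0.4565 = 2.431 + 1.105 = 3.536 mg/L.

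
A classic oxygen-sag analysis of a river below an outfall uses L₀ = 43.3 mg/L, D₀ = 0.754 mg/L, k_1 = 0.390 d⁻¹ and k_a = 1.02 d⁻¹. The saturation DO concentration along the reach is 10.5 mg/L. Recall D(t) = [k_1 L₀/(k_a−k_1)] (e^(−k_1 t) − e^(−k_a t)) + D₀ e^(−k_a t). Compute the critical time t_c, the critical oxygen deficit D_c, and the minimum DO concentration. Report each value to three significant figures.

t_c = [1/(k_a−k_1)] ln[(k_a/k_1)(1 − D₀(k_a−k_1)/(k_1 L₀))]
= [1/(1.02−0.390)] ln[(1.02/0.390)(1 − 0.754×0.6300/(0.390×43.3))]
= (1/0.6300) ln[2.615 × 0.9719] = 1.587 × ln(2.542) = 1.587 × 0.9329 = 1.481 d.
D_c = (k_1/k_a) L₀ e^(−k_1 t_c) = (0.390/1.02) × 43.3 × e^(−0.390×1.481) = 0.3824 × 43.3 × 0.5613 = 9.293 mg/L.
Minimum DO = C_s − D_c = 10.5 − 9.293 = 1.207 mg/L.

t_c ≈ 1.48 d; D_c ≈ 9.29 mg/L; min DO ≈ 1.21 mg/L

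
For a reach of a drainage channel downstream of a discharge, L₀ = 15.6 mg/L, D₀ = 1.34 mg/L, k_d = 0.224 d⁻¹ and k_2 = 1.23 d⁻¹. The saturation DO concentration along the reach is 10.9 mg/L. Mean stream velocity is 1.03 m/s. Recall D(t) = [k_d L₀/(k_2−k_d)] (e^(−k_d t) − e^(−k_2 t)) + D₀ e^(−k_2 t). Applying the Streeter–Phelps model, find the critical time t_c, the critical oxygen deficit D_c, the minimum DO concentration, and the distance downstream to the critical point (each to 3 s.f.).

t_c ≈ 1.21 d; D_c ≈ 2.17 mg/L; min DO ≈ 8.73 mg/L; x_c ≈ 108 km

With k_2/k_d = 5.491 and 1 − D₀(k_2−k_d)/(k_d L₀) = 0.6142,
t_c = ln(5.491 × 0.6142) / (1.23 − 0.224) = ln(3.373) / 1.006 = 1.216/1.006 = 1.208 d.
L(t_c) = L₀ e^(−k_d t_c) = 15.6 × 0.7628 = 11.90 mg/L, and at the critical point k_2 D_c = k_d L, so D_c = (0.224/1.23) × 11.90 = 2.167 mg/L.
Minimum DO = C_s − D_c = 10.9 − 2.167 = 8.733 mg/L.
x_c = v t_c = 1.03 m/s × 1.208 d × 86400 s/d = 107500 m ≈ 108 km.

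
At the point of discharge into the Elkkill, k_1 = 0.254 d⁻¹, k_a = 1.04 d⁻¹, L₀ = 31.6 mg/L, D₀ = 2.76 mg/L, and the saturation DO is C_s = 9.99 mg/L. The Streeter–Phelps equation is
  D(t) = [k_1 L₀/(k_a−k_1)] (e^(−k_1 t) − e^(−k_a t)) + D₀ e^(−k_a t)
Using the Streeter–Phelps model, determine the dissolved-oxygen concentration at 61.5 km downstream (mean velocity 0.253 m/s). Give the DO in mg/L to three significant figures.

Travel time t = x/v = 61.5 km / (0.253 m/s) = 61500 m / 0.253 m/s = 243100 s = 2.813 d.
k_1 L₀/(k_a−k_1) = 0.254×31.6/(1.04−0.254) = 8.026/0.7860 = 10.21 mg/L.
e^(−k_1 t) = e^(−0.254×2.813) = 0.4894; e^(−k_a t) = e^(−1.04×2.813) = 0.05361.
D = 10.21 × (0.4894 − 0.05361) + 2.76 × 0.05361 = 4.450 + 0.1480 = 4.598 mg/L.
DO = C_s − D = 9.99 − 4.598 = 5.392 mg/L.

DO ≈ 5.39 mg/L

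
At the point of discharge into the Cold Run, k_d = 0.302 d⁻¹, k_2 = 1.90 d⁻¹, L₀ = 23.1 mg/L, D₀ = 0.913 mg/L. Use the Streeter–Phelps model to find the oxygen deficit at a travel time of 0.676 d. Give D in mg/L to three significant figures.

D ≈ 2.60 mg/L

k_d L₀/(k_2−k_d) = 0.302×23.1/(1.90−0.302) = 6.976/1.598 = 4.366 mg/L.
e^(−k_d t) = e^(−0.302×0.6760) = 0.8153; e^(−k_2 t) = e^(−1.90×0.6760) = 0.2768.
D = 4.366 × (0.8153 − 0.2768) + 0.913 × 0.2768 = 2.351 + 0.2527 = 2.604 mg/L.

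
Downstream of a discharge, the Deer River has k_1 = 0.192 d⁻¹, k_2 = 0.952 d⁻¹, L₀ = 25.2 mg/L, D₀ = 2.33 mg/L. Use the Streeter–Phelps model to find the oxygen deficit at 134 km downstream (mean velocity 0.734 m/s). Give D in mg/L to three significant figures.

Travel time t = x/v = 134 km / (0.734 m/s) = 134000 m / 0.734 m/s = 182600 s = 2.113 d.
k_1 L₀/(k_2−k_1) = 0.192×25.2/(0.952−0.192) = 4.838/0.7600 = 6.366 mg/L.
e^(−k_1 t) = e^(−0.192×2.113) = 0.6665; e^(−k_2 t) = e^(−0.952×2.113) = 0.1338.
D = 6.366 × (0.6665 − 0.1338) + 2.33 × 0.1338 = 3.392 + 0.3117 = 3.703 mg/L.

D ≈ 3.70 mg/L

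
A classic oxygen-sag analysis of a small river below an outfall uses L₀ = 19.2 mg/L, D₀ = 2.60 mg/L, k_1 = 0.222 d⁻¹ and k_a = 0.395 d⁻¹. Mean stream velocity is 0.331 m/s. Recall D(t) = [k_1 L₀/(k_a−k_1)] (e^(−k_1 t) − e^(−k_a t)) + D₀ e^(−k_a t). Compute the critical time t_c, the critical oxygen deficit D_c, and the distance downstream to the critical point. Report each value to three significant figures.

t_c ≈ 2.69 d; D_c ≈ 5.94 mg/L; x_c ≈ 76.8 km

With k_a/k_1 = 1.779 and 1 − D₀(k_a−k_1)/(k_1 L₀) = 0.8945,
t_c = ln(1.779 × 0.8945) / (0.395 − 0.222) = ln(1.592) / 0.1730 = 0.4647/0.1730 = 2.686 d.
L(t_c) = L₀ e^(−k_1 t_c) = 19.2 × 0.5508 = 10.58 mg/L, and at the critical point k_a D_c = k_1 L, so D_c = (0.222/0.395) × 10.58 = 5.944 mg/L.
x_c = v t_c = 0.331 m/s × 2.686 d × 86400 s/d = 76820 m ≈ 76.8 km.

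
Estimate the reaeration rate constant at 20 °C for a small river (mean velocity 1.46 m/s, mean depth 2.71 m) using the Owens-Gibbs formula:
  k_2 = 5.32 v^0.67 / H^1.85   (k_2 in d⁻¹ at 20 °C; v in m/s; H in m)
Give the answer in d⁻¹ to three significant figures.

k_2 = 5.32 × 1.46^0.67 / 2.71^1.85 = 5.32 × 1.289 / 6.324 = 1.084 d⁻¹.

k_2 ≈ 1.08 d⁻¹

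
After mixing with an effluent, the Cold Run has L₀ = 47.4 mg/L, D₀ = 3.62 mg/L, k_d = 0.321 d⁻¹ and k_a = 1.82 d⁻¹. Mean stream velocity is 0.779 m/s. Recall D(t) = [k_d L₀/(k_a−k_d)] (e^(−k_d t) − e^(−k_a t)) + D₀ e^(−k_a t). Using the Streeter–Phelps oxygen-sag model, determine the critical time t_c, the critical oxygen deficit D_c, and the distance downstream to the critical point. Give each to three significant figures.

At the critical point dD/dt = 0, so k_d L₀ e^(−k_d t) = k_a D. Substituting D(t) from the Streeter–Phelps equation and solving for t gives
t_c = ln[(k_a/k_d)(1 − D₀(k_a−k_d)/(k_d L₀))] / (k_a−k_d).
Here k_a−k_d = 1.499 d⁻¹ and 1 − D₀(k_a−k_d)/(k_d L₀) = 1 − 3.62×1.499/(0.321×47.4) = 0.6434, so
t_c = ln(5.670 × 0.6434) / 1.499 = 1.294 / 1.499 = 0.8633 d.
L(t_c) = L₀ e^(−k_d t_c) = 47.4 × 0.7580 = 35.93 mg/L, and at the critical point k_a D_c = k_d L, so D_c = (0.321/1.82) × 35.93 = 6.337 mg/L.
x_c = v t_c = 0.779 m/s × 0.8633 d × 86400 s/d = 58110 m ≈ 58.1 km.

t_c ≈ 0.863 d; D_c ≈ 6.34 mg/L; x_c ≈ 58.1 km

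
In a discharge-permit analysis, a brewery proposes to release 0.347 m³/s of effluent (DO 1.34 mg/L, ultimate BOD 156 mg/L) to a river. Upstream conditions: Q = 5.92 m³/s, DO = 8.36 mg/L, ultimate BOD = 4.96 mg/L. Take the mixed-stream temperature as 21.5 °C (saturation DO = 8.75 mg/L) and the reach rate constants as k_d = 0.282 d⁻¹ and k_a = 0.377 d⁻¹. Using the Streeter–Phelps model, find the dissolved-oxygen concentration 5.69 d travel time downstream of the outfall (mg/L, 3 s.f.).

DO ≈ 5.34 mg/L

Mixed DO = (5.92×8.36 + 0.347×1.34)/(5.92+0.347) = 49.96/6.267 = 7.971 mg/L.
Mixed L₀ = (5.92×4.96 + 0.347×156)/(6.267) = 83.50/6.267 = 13.32 mg/L.
Initial deficit D₀ = C_s − DO₀ = 8.75 − 7.971 = 0.7787 mg/L.
D(5.69) = [0.282×13.32/(0.377−0.282)](e^(−0.282×5.69) − e^(−0.377×5.69)) + 0.7787 e^(−0.377×5.69)
= 39.55 × (0.2010 − 0.1171) + 0.7787 × 0.1171 = 3.410 mg/L.
DO = 8.75 − 3.410 = 5.340 mg/L.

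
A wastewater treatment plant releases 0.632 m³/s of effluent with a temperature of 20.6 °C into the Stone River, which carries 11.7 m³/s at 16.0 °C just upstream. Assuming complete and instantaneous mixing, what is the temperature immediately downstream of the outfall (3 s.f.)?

Flow-weighted mixing: C = (Q_r C_r + Q_w C_w)/(Q_r + Q_w)
= (11.7×16.0 + 0.632×20.6)/(11.7 + 0.632) = 200.2/12.33 = 16.24 °C.

16.2 °C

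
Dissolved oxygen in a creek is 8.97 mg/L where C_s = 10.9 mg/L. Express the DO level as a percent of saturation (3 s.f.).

82.3 % saturation

% saturation = C/C_s × 100 = 8.97/10.9 × 100 = 82.3 %.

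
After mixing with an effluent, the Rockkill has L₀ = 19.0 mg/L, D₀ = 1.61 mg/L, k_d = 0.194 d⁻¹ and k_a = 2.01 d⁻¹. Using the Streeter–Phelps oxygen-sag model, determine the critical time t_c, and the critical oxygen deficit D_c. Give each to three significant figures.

t_c ≈ 0.420 d; D_c ≈ 1.69 mg/L

At the critical point dD/dt = 0, so k_d L₀ e^(−k_d t) = k_a D. Substituting D(t) from the Streeter–Phelps equation and solving for t gives
t_c = ln[(k_a/k_d)(1 − D₀(k_a−k_d)/(k_d L₀))] / (k_a−k_d).
Here k_a−k_d = 1.816 d⁻¹ and 1 − D₀(k_a−k_d)/(k_d L₀) = 1 − 1.61×1.816/(0.194×19.0) = 0.2068, so
t_c = ln(10.36 × 0.2068) / 1.816 = 0.7620 / 1.816 = 0.4196 d.
D_c = (k_d/k_a) L₀ e^(−k_d t_c) = (0.194/2.01) × 19.0 × e^(−0.194×0.4196) = 0.09652 × 19.0 × 0.9218 = 1.690 mg/L.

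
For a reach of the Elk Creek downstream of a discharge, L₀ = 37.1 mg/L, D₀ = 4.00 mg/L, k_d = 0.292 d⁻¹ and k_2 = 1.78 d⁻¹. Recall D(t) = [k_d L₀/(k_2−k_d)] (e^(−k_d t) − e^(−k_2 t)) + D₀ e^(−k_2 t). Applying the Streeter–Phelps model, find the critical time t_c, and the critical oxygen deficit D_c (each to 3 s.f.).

t_c ≈ 0.679 d; D_c ≈ 4.99 mg/L

With k_2/k_d = 6.096 and 1 − D₀(k_2−k_d)/(k_d L₀) = 0.4506,
t_c = ln(6.096 × 0.4506) / (1.78 − 0.292) = ln(2.747) / 1.488 = 1.010/1.488 = 0.6790 d.
L(t_c) = L₀ e^(−k_d t_c) = 37.1 × 0.8201 = 30.43 mg/L, and at the critical point k_2 D_c = k_d L, so D_c = (0.292/1.78) × 30.43 = 4.991 mg/L.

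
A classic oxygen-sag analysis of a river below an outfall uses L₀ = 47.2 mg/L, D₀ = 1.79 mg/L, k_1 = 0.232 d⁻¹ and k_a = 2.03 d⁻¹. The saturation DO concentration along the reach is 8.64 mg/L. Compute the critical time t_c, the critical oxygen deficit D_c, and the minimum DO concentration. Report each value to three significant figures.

t_c ≈ 1.01 d; D_c ≈ 4.26 mg/L; min DO ≈ 4.38 mg/L

With k_a/k_1 = 8.750 and 1 − D₀(k_a−k_1)/(k_1 L₀) = 0.7061,
t_c = ln(8.750 × 0.7061) / (2.03 − 0.232) = ln(6.178) / 1.798 = 1.821/1.798 = 1.013 d.
D_c = (k_1/k_a) L₀ e^(−k_1 t_c) = (0.232/2.03) × 47.2 × e^(−0.232×1.013) = 0.1143 × 47.2 × 0.7906 = 4.265 mg/L.
Minimum DO = C_s − D_c = 8.64 − 4.265 = 4.375 mg/L.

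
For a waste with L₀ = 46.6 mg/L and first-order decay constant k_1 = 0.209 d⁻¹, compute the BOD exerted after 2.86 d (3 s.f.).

y_t = L₀(1 − e^(−k_1 t)) = 46.6 × (1 − e^(−0.209×2.86))
= 46.6 × (1 − 0.5501) = 46.6 × 0.4499 = 20.97 mg/L.

y ≈ 21.0 mg/L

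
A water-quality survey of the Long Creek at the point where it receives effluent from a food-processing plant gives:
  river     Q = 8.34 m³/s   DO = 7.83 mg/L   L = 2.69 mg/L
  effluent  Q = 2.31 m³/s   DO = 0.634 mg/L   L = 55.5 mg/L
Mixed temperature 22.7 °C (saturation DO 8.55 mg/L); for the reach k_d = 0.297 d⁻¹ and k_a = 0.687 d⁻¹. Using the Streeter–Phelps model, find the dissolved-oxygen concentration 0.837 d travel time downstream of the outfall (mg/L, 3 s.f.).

DO ≈ 4.93 mg/L

Mixed DO = (8.34×7.83 + 2.31×0.634)/(8.34+2.31) = 66.77/10.65 = 6.269 mg/L.
Mixed L₀ = (8.34×2.69 + 2.31×55.5)/(10.65) = 150.6/10.65 = 14.14 mg/L.
Initial deficit D₀ = C_s − DO₀ = 8.55 − 6.269 = 2.281 mg/L.
D(0.837) = [0.297×14.14/(0.687−0.297)](e^(−0.297×0.837) − e^(−0.687×0.837)) + 2.281 e^(−0.687×0.837)
= 10.77 × (0.7799 − 0.5627) + 2.281 × 0.5627 = 3.623 mg/L.
DO = 8.55 − 3.623 = 4.927 mg/L.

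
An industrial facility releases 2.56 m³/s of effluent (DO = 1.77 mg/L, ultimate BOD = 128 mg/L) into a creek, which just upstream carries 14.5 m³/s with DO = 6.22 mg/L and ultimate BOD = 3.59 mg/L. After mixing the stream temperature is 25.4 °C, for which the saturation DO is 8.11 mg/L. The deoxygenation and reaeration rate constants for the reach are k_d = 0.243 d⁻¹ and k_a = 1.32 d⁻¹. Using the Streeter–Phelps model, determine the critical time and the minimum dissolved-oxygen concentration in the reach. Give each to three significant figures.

Mixed DO = (14.5×6.22 + 2.56×1.77)/(14.5+2.56) = 94.72/17.06 = 5.552 mg/L.
Mixed L₀ = (14.5×3.59 + 2.56×128)/(17.06) = 379.7/17.06 = 22.26 mg/L.
Initial deficit D₀ = C_s − DO₀ = 8.11 − 5.552 = 2.558 mg/L.
t_c = (1/1.077) ln[(1.32/0.243)(1 − 2.558×1.077/(0.243×22.26))] = 0.9285 × ln(2.666) = 0.9103 d.
D_c = (0.243/1.32) × 22.26 × e^(−0.243×0.9103) = 0.1841 × 22.26 × 0.8015 = 3.284 mg/L.
Minimum DO = 8.11 − 3.284 = 4.826 mg/L.

t_c ≈ 0.910 d; minimum DO ≈ 4.83 mg/L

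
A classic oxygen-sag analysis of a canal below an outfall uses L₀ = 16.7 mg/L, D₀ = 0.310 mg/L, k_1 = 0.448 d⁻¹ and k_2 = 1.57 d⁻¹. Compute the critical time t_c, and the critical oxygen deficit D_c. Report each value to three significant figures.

With k_2/k_1 = 3.504 and 1 − D₀(k_2−k_1)/(k_1 L₀) = 0.9535,
t_c = ln(3.504 × 0.9535) / (1.57 − 0.448) = ln(3.342) / 1.122 = 1.206/1.122 = 1.075 d.
L(t_c) = L₀ e^(−k_1 t_c) = 16.7 × 0.6177 = 10.32 mg/L, and at the critical point k_2 D_c = k_1 L, so D_c = (0.448/1.57) × 10.32 = 2.944 mg/L.

t_c ≈ 1.08 d; D_c ≈ 2.94 mg/L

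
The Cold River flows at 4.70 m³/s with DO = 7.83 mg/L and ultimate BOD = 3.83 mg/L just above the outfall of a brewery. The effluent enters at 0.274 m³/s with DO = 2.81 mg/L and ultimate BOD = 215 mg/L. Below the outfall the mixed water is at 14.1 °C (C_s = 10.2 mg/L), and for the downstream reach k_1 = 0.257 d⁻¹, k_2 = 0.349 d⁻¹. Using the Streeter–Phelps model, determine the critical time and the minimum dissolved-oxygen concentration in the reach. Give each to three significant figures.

t_c ≈ 2.64 d; minimum DO ≈ 4.42 mg/L

Mixed DO = (4.70×7.83 + 0.274×2.81)/(4.70+0.274) = 37.57/4.974 = 7.553 mg/L.
Mixed L₀ = (4.70×3.83 + 0.274×215)/(4.974) = 76.91/4.974 = 15.46 mg/L.
Initial deficit D₀ = C_s − DO₀ = 10.2 − 7.553 = 2.647 mg/L.
t_c = (1/0.09200) ln[(0.349/0.257)(1 − 2.647×0.09200/(0.257×15.46))] = 10.87 × ln(1.275) = 2.639 d.
D_c = (0.257/0.349) × 15.46 × e^(−0.257×2.639) = 0.7364 × 15.46 × 0.5075 = 5.779 mg/L.
Minimum DO = 10.2 − 5.779 = 4.421 mg/L.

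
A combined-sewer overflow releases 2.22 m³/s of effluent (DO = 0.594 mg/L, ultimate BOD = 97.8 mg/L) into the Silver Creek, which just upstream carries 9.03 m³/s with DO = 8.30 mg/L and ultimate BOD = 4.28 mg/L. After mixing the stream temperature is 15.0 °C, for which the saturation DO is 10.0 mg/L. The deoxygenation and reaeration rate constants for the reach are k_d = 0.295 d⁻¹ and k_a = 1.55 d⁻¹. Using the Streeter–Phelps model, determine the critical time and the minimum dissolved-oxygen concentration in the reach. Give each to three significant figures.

Mixed DO = (9.03×8.30 + 2.22×0.594)/(9.03+2.22) = 76.27/11.25 = 6.779 mg/L.
Mixed L₀ = (9.03×4.28 + 2.22×97.8)/(11.25) = 255.8/11.25 = 22.73 mg/L.
Initial deficit D₀ = C_s − DO₀ = 10.0 − 6.779 = 3.221 mg/L.
t_c = (1/1.255) ln[(1.55/0.295)(1 − 3.221×1.255/(0.295×22.73))] = 0.7968 × ln(2.088) = 0.5865 d.
D_c = (0.295/1.55) × 22.73 × e^(−0.295×0.5865) = 0.1903 × 22.73 × 0.8411 = 3.639 mg/L.
Minimum DO = 10.0 − 3.639 = 6.361 mg/L.

t_c ≈ 0.586 d; minimum DO ≈ 6.36 mg/L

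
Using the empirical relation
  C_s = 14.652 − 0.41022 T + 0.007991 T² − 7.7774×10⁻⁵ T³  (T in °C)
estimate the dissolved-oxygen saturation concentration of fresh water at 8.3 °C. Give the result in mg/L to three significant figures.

C_s = 14.652 − 0.41022×8.3 + 0.007991×8.3² − 7.7774×10⁻⁵×8.3³ = 11.75 mg/L.

C_s ≈ 11.8 mg/L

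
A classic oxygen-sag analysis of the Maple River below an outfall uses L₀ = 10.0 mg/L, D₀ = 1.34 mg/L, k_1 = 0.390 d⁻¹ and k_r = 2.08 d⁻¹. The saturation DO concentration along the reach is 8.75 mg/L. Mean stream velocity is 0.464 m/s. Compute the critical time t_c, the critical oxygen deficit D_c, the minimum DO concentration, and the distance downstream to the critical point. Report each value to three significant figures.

At the critical point dD/dt = 0, so k_1 L₀ e^(−k_1 t) = k_r D. Substituting D(t) from the Streeter–Phelps equation and solving for t gives
t_c = ln[(k_r/k_1)(1 − D₀(k_r−k_1)/(k_1 L₀))] / (k_r−k_1).
Here k_r−k_1 = 1.690 d⁻¹ and 1 − D₀(k_r−k_1)/(k_1 L₀) = 1 − 1.34×1.690/(0.390×10.0) = 0.4193, so
t_c = ln(5.333 × 0.4193) / 1.690 = 0.8049 / 1.690 = 0.4763 d.
D_c = (k_1/k_r) L₀ e^(−k_1 t_c) = (0.390/2.08) × 10.0 × e^(−0.390×0.4763) = 0.1875 × 10.0 × 0.8305 = 1.557 mg/L.
Minimum DO = C_s − D_c = 8.75 − 1.557 = 7.193 mg/L.
x_c = v t_c = 0.464 m/s × 0.4763 d × 86400 s/d = 19090 m ≈ 19.1 km.

t_c ≈ 0.476 d; D_c ≈ 1.56 mg/L; min DO ≈ 7.19 mg/L; x_c ≈ 19.1 km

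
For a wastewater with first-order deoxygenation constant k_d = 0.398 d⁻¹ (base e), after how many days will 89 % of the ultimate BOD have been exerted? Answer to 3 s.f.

t ≈ 5.55 d

y/L₀ = 1 − e^(−k_d t) = 0.89 ⇒ e^(−k_d t) = 0.110
t = −ln(0.110) / 0.398 = 2.207 / 0.398 = 5.546 d.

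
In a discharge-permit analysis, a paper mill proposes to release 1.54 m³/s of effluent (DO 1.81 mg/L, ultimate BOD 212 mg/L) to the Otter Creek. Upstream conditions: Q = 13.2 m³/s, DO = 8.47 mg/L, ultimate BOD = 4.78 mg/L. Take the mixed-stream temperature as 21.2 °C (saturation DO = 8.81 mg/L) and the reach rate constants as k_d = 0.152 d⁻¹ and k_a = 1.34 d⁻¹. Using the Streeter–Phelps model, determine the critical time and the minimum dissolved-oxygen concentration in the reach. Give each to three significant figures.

Mixed DO = (13.2×8.47 + 1.54×1.81)/(13.2+1.54) = 114.6/14.74 = 7.774 mg/L.
Mixed L₀ = (13.2×4.78 + 1.54×212)/(14.74) = 389.6/14.74 = 26.43 mg/L.
Initial deficit D₀ = C_s − DO₀ = 8.81 − 7.774 = 1.036 mg/L.
t_c = (1/1.188) ln[(1.34/0.152)(1 − 1.036×1.188/(0.152×26.43))] = 0.8418 × ln(6.115) = 1.524 d.
D_c = (0.152/1.34) × 26.43 × e^(−0.152×1.524) = 0.1134 × 26.43 × 0.7932 = 2.378 mg/L.
Minimum DO = 8.81 − 2.378 = 6.432 mg/L.

t_c ≈ 1.52 d; minimum DO ≈ 6.43 mg/L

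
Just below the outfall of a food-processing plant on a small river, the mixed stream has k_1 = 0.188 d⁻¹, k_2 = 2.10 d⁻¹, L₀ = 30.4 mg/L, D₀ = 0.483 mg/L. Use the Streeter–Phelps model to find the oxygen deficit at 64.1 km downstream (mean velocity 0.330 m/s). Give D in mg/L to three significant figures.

Travel time t = x/v = 64.1 km / (0.330 m/s) = 64100 m / 0.330 m/s = 194200 s = 2.248 d.
k_1 L₀/(k_2−k_1) = 0.188×30.4/(2.10−0.188) = 5.715/1.912 = 2.989 mg/L.
e^(−k_1 t) = e^(−0.188×2.248) = 0.6553; e^(−k_2 t) = e^(−2.10×2.248) = 0.008905.
D = 2.989 × (0.6553 − 0.008905) + 0.483 × 0.008905 = 1.932 + 0.004301 = 1.936 mg/L.

D ≈ 1.94 mg/L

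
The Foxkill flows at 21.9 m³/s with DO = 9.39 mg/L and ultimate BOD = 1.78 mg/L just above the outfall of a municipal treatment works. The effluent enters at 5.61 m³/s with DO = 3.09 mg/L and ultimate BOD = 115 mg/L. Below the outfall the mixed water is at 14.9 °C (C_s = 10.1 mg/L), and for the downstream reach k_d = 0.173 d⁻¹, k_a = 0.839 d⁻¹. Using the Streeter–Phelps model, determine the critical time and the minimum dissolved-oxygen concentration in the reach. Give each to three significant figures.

t_c ≈ 1.82 d; minimum DO ≈ 6.35 mg/L

Mixed DO = (21.9×9.39 + 5.61×3.09)/(21.9+5.61) = 223.0/27.51 = 8.105 mg/L.
Mixed L₀ = (21.9×1.78 + 5.61×115)/(27.51) = 684.1/27.51 = 24.87 mg/L.
Initial deficit D₀ = C_s − DO₀ = 10.1 − 8.105 = 1.995 mg/L.
t_c = (1/0.6660) ln[(0.839/0.173)(1 − 1.995×0.6660/(0.173×24.87))] = 1.502 × ln(3.352) = 1.816 d.
D_c = (0.173/0.839) × 24.87 × e^(−0.173×1.816) = 0.2062 × 24.87 × 0.7304 = 3.745 mg/L.
Minimum DO = 10.1 − 3.745 = 6.355 mg/L.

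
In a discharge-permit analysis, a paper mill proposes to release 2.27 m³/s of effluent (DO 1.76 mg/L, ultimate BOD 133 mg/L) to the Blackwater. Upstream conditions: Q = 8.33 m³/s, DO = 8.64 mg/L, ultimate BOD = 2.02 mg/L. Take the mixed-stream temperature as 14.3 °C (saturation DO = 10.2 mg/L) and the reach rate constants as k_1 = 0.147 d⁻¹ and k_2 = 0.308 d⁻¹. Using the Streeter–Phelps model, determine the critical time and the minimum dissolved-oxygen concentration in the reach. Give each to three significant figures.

t_c ≈ 3.87 d; minimum DO ≈ 2.07 mg/L

Mixed DO = (8.33×8.64 + 2.27×1.76)/(8.33+2.27) = 75.97/10.60 = 7.167 mg/L.
Mixed L₀ = (8.33×2.02 + 2.27×133)/(10.60) = 318.7/10.60 = 30.07 mg/L.
Initial deficit D₀ = C_s − DO₀ = 10.2 − 7.167 = 3.033 mg/L.
t_c = (1/0.1610) ln[(0.308/0.147)(1 − 3.033×0.1610/(0.147×30.07))] = 6.211 × ln(1.864) = 3.867 d.
D_c = (0.147/0.308) × 30.07 × e^(−0.147×3.867) = 0.4773 × 30.07 × 0.5664 = 8.129 mg/L.
Minimum DO = 10.2 − 8.129 = 2.071 mg/L.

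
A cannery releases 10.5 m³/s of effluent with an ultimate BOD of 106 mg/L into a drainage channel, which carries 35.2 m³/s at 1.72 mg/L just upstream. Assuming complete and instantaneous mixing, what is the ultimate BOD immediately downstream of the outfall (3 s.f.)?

25.7 mg/L

Flow-weighted mixing: C = (Q_r C_r + Q_w C_w)/(Q_r + Q_w)
= (35.2×1.72 + 10.5×106)/(35.2 + 10.5) = 1174/45.70 = 25.68 mg/L.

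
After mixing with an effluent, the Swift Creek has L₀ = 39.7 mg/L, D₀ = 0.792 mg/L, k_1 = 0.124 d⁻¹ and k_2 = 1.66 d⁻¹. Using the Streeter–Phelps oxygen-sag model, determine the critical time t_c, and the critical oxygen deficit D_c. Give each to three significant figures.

t_c ≈ 1.50 d; D_c ≈ 2.46 mg/L

At the critical point dD/dt = 0, so k_1 L₀ e^(−k_1 t) = k_2 D. Substituting D(t) from the Streeter–Phelps equation and solving for t gives
t_c = ln[(k_2/k_1)(1 − D₀(k_2−k_1)/(k_1 L₀))] / (k_2−k_1).
Here k_2−k_1 = 1.536 d⁻¹ and 1 − D₀(k_2−k_1)/(k_1 L₀) = 1 − 0.792×1.536/(0.124×39.7) = 0.7529, so
t_c = ln(13.39 × 0.7529) / 1.536 = 2.310 / 1.536 = 1.504 d.
D_c = (k_1/k_2) L₀ e^(−k_1 t_c) = (0.124/1.66) × 39.7 × e^(−0.124×1.504) = 0.07470 × 39.7 × 0.8298 = 2.461 mg/L.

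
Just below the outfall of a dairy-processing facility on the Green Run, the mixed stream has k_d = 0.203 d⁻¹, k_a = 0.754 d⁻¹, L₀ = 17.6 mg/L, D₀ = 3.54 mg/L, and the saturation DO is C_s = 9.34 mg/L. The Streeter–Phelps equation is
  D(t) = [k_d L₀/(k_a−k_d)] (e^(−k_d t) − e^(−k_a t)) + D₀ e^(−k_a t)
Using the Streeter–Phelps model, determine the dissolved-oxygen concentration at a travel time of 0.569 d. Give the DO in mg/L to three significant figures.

DO ≈ 5.48 mg/L

k_d L₀/(k_a−k_d) = 0.203×17.6/(0.754−0.203) = 3.573/0.5510 = 6.484 mg/L.
e^(−k_d t) = e^(−0.203×0.5690) = 0.8909; e^(−k_a t) = e^(−0.754×0.5690) = 0.6511.
D = 6.484 × (0.8909 − 0.6511) + 3.54 × 0.6511 = 1.555 + 2.305 = 3.860 mg/L.
DO = C_s − D = 9.34 − 3.860 = 5.480 mg/L.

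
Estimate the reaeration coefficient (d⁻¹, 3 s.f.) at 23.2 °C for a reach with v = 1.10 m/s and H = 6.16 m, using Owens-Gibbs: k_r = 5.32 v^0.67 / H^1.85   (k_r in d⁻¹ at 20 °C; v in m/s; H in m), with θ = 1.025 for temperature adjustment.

k_r ≈ 0.212 d⁻¹

k_r(20) = 5.32 × 1.10^0.67 / 6.16^1.85 = 5.32 × 1.066 / 28.89 = 0.1963 d⁻¹.
k_r(23.2) = 0.1963 × 1.025^(23.2−20) = 0.1963 × 1.082 = 0.2124 d⁻¹.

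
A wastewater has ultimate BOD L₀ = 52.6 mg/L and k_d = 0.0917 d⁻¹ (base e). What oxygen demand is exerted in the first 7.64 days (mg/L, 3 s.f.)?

y_t = L₀(1 − e^(−k_d t)) = 52.6 × (1 − e^(−0.0917×7.64))
= 52.6 × (1 − 0.4963) = 52.6 × 0.5037 = 26.49 mg/L.

y ≈ 26.5 mg/L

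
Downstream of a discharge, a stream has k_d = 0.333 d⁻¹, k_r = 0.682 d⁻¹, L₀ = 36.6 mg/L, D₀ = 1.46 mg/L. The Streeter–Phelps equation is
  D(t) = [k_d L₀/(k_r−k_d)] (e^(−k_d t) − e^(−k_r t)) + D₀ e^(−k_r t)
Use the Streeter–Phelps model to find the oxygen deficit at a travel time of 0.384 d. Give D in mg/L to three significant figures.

k_d L₀/(k_r−k_d) = 0.333×36.6/(0.682−0.333) = 12.19/0.3490 = 34.92 mg/L.
e^(−k_d t) = e^(−0.333×0.3840) = 0.8800; e^(−k_r t) = e^(−0.682×0.3840) = 0.7696.
D = 34.92 × (0.8800 − 0.7696) + 1.46 × 0.7696 = 3.854 + 1.124 = 4.978 mg/L.

D ≈ 4.98 mg/L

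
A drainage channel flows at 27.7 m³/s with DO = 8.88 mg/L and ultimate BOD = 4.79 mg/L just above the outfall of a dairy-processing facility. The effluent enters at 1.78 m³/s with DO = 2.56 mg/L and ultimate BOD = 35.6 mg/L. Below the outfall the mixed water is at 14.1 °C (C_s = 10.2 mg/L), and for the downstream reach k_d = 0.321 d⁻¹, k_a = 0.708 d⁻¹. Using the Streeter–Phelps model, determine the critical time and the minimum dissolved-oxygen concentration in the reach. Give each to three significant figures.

Mixed DO = (27.7×8.88 + 1.78×2.56)/(27.7+1.78) = 250.5/29.48 = 8.498 mg/L.
Mixed L₀ = (27.7×4.79 + 1.78×35.6)/(29.48) = 196.1/29.48 = 6.650 mg/L.
Initial deficit D₀ = C_s − DO₀ = 10.2 − 8.498 = 1.702 mg/L.
t_c = (1/0.3870) ln[(0.708/0.321)(1 − 1.702×0.3870/(0.321×6.650))] = 2.584 × ln(1.525) = 1.091 d.
D_c = (0.321/0.708) × 6.650 × e^(−0.321×1.091) = 0.4534 × 6.650 × 0.7046 = 2.124 mg/L.
Minimum DO = 10.2 − 2.124 = 8.076 mg/L.

t_c ≈ 1.09 d; minimum DO ≈ 8.08 mg/L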